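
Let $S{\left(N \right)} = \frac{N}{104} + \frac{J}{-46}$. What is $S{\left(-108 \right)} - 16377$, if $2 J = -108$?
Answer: $- \frac{9793365}{598} \approx -16377.0$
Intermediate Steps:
$J = -54$ ($J = \frac{1}{2} \left(-108\right) = -54$)
$S{\left(N \right)} = \frac{27}{23} + \frac{N}{104}$ ($S{\left(N \right)} = \frac{N}{104} - \frac{54}{-46} = N \frac{1}{104} - - \frac{27}{23} = \frac{N}{104} + \frac{27}{23} = \frac{27}{23} + \frac{N}{104}$)
$S{\left(-108 \right)} - 16377 = \left(\frac{27}{23} + \frac{1}{104} \left(-108\right)\right) - 16377 = \left(\frac{27}{23} - \frac{27}{26}\right) - 16377 = \frac{81}{598} - 16377 = - \frac{9793365}{598}$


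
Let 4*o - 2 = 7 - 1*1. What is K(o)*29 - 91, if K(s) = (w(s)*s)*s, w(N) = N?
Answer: 141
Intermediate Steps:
o = 2 (o = 1/2 + (7 - 1*1)/4 = 1/2 + (7 - 1)/4 = 1/2 + (1/4)*6 = 1/2 + 3/2 = 2)
K(s) = s**3 (K(s) = (s*s)*s = s**2*s = s**3)
K(o)*29 - 91 = 2**3*29 - 91 = 8*29 - 91 = 232 - 91 = 141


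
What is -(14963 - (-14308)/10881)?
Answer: -162826711/10881 ≈ -14964.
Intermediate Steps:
-(14963 - (-14308)/10881) = -(14963 - 1*(-14308/10881)) = -(14963 + 14308/10881) = -1*162826711/10881 = -162826711/10881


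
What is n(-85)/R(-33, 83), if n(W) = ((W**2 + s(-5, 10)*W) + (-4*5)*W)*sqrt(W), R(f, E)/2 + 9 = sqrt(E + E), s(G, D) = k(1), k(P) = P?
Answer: 52*I*sqrt(14110) + 468*I*sqrt(85) ≈ 10492.0*I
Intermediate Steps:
s(G, D) = 1
R(f, E) = -18 + 2*sqrt(2)*sqrt(E) (R(f, E) = -18 + 2*sqrt(E + E) = -18 + 2*sqrt(2*E) = -18 + 2*(sqrt(2)*sqrt(E)) = -18 + 2*sqrt(2)*sqrt(E))
n(W) = sqrt(W)*(W**2 - 19*W) (n(W) = ((W**2 + 1*W) + (-4*5)*W)*sqrt(W) = ((W**2 + W) - 20*W)*sqrt(W) = ((W + W**2) - 20*W)*sqrt(W) = (W**2 - 19*W)*sqrt(W) = sqrt(W)*(W**2 - 19*W))
n(-85)/R(-33, 83) = ((-85)**(3/2)*(-19 - 85))/(-18 + 2*sqrt(2)*sqrt(83)) = (-85*I*sqrt(85)*(-104))/(-18 + 2*sqrt(166)) = (8840*I*sqrt(85))/(-18 + 2*sqrt(166)) = 8840*I*sqrt(85)/(-18 + 2*sqrt(166))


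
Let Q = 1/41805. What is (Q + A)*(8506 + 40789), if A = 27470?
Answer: 11321911457509/8361 ≈ 1.3541e+9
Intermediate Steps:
Q = 1/41805 ≈ 2.3921e-5
(Q + A)*(8506 + 40789) = (1/41805 + 27470)*(8506 + 40789) = (1148383351/41805)*49295 = 11321911457509/8361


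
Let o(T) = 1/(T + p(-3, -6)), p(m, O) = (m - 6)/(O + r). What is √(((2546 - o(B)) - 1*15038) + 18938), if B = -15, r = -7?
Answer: √223008234/186 ≈ 80.287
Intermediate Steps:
p(m, O) = (-6 + m)/(-7 + O) (p(m, O) = (m - 6)/(O - 7) = (-6 + m)/(-7 + O))
o(T) = 1/(9/13 + T) (o(T) = 1/(T + (-6 - 3)/(-7 - 6)) = 1/(T - 9/(-13)) = 1/(T - 1/13*(-9)) = 1/(T + 9/13) = 1/(9/13 + T))
√(((2546 - o(B)) - 1*15038) + 18938) = √(((2546 - 13/(9 + 13*(-15))) - 1*15038) + 18938) = √(((2546 - 13/(9 - 195)) - 15038) + 18938) = √(((2546 - 13/(-186)) - 15038) + 18938) = √(((2546 - 13*(-1)/186) - 15038) + 18938) = √(((2546 - 1*(-13/186)) - 15038) + 18938) = √(((2546 + 13/186) - 15038) + 18938) = √((473569/186 - 15038) + 18938) = √(-2323499/186 + 18938) = √(1198969/186) = √223008234/186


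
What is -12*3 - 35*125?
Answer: -4411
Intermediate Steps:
-12*3 - 35*125 = -36 - 4375 = -4411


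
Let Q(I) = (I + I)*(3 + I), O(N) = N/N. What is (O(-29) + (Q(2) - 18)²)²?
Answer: 25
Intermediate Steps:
O(N) = 1
Q(I) = 2*I*(3 + I) (Q(I) = (2*I)*(3 + I) = 2*I*(3 + I))
(O(-29) + (Q(2) - 18)²)² = (1 + (2*2*(3 + 2) - 18)²)² = (1 + (2*2*5 - 18)²)² = (1 + (20 - 18)²)² = (1 + 2²)² = (1 + 4)² = 5² = 25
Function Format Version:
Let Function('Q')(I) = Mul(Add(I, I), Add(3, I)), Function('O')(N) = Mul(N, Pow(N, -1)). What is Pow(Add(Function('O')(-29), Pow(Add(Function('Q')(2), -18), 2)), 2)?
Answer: 25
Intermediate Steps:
Function('O')(N) = 1
Function('Q')(I) = Mul(2, I, Add(3, I)) (Function('Q')(I) = Mul(Mul(2, I), Add(3, I)) = Mul(2, I, Add(3, I)))
Pow(Add(Function('O')(-29), Pow(Add(Function('Q')(2), -18), 2)), 2) = Pow(Add(1, Pow(Add(Mul(2, 2, Add(3, 2)), -18), 2)), 2) = Pow(Add(1, Pow(Add(Mul(2, 2, 5), -18), 2)), 2) = Pow(Add(1, Pow(Add(20, -18), 2)), 2) = Pow(Add(1, Pow(2, 2)), 2) = Pow(Add(1, 4), 2) = Pow(5, 2) = 25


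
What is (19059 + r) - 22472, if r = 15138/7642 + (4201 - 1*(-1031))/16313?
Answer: -212595559280/62331973 ≈ -3410.7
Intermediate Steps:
r = 143464569/62331973 (r = 15138*(1/7642) + (4201 + 1031)*(1/16313) = 7569/3821 + 5232*(1/16313) = 7569/3821 + 5232/16313 = 143464569/62331973 ≈ 2.3016)
(19059 + r) - 22472 = (19059 + 143464569/62331973) - 22472 = 1188128537976/62331973 - 22472 = -212595559280/62331973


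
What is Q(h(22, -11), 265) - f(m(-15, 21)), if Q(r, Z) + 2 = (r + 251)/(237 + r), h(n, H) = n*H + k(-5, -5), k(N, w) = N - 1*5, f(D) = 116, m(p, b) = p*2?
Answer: -1769/15 ≈ -117.93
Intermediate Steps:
m(p, b) = 2*p
k(N, w) = -5 + N (k(N, w) = N - 5 = -5 + N)
h(n, H) = -10 + H*n (h(n, H) = n*H + (-5 - 5) = H*n - 10 = -10 + H*n)
Q(r, Z) = -2 + (251 + r)/(237 + r) (Q(r, Z) = -2 + (r + 251)/(237 + r) = -2 + (251 + r)/(237 + r))
Q(h(22, -11), 265) - f(m(-15, 21)) = (-223 - (-10 - 11*22))/(237 + (-10 - 11*22)) - 1*116 = (-223 - (-10 - 242))/(237 + (-10 - 242)) - 116 = (-223 - 1*(-252))/(237 - 252) - 116 = (-223 + 252)/(-15) - 116 = -1/15*29 - 116 = -29/15 - 116 = -1769/15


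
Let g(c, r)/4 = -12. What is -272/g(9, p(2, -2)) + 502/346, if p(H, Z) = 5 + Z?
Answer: 3694/519 ≈ 7.1175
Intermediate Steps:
g(c, r) = -48 (g(c, r) = 4*(-12) = -48)
-272/g(9, p(2, -2)) + 502/346 = -272/(-48) + 502/346 = -272*(-1/48) + 502*(1/346) = 17/3 + 251/173 = 3694/519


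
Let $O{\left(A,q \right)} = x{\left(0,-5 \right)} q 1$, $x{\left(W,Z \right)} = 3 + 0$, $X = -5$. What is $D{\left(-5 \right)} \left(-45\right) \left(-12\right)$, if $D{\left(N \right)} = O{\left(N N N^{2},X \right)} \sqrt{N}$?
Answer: $- 8100 i \sqrt{5} \approx - 18112.0 i$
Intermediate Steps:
$x{\left(W,Z \right)} = 3$
$O{\left(A,q \right)} = 3 q$ ($O{\left(A,q \right)} = 3 q 1 = 3 q$)
$D{\left(N \right)} = - 15 \sqrt{N}$ ($D{\left(N \right)} = 3 \left(-5\right) \sqrt{N} = - 15 \sqrt{N}$)
$D{\left(-5 \right)} \left(-45\right) \left(-12\right) = - 15 \sqrt{-5} \left(-45\right) \left(-12\right) = - 15 i \sqrt{5} \left(-45\right) \left(-12\right) = 675 i \sqrt{5} \left(-12\right) = - 8100 i \sqrt{5}$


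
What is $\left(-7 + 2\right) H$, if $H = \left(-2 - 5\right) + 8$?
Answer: $-5$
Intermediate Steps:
$H = 1$ ($H = \left(-2 - 5\right) + 8 = -7 + 8 = 1$)
$\left(-7 + 2\right) H = \left(-7 + 2\right) 1 = \left(-5\right) 1 = -5$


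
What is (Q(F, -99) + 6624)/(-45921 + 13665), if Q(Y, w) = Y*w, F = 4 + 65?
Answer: 23/3584 ≈ 0.0064174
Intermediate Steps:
F = 69
(Q(F, -99) + 6624)/(-45921 + 13665) = (69*(-99) + 6624)/(-45921 + 13665) = (-6831 + 6624)/(-32256) = -207*(-1/32256) = 23/3584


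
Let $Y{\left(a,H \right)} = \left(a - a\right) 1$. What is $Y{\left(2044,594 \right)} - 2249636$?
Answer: $-2249636$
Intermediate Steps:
$Y{\left(a,H \right)} = 0$ ($Y{\left(a,H \right)} = 0 \cdot 1 = 0$)
$Y{\left(2044,594 \right)} - 2249636 = 0 - 2249636 = -2249636$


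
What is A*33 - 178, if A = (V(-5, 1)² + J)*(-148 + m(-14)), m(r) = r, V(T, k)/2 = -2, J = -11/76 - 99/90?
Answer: -15021331/190 ≈ -79060.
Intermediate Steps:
J = -473/380 (J = -11*1/76 - 99*1/90 = -11/76 - 11/10 = -473/380 ≈ -1.2447)
V(T, k) = -4 (V(T, k) = 2*(-2) = -4)
A = -454167/190 (A = ((-4)² - 473/380)*(-148 - 14) = (16 - 473/380)*(-162) = (5607/380)*(-162) = -454167/190 ≈ -2390.4)
A*33 - 178 = -454167/190*33 - 178 = -14987511/190 - 178 = -15021331/190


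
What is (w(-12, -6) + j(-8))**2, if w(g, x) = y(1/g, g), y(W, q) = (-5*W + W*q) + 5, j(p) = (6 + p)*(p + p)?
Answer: 212521/144 ≈ 1475.8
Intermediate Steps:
j(p) = 2*p*(6 + p) (j(p) = (6 + p)*(2*p) = 2*p*(6 + p))
y(W, q) = 5 - 5*W + W*q
w(g, x) = 6 - 5/g (w(g, x) = 5 - 5/g + g/g = 5 - 5/g + 1 = 6 - 5/g)
(w(-12, -6) + j(-8))**2 = ((6 - 5/(-12)) + 2*(-8)*(6 - 8))**2 = ((6 - 5*(-1/12)) + 2*(-8)*(-2))**2 = ((6 + 5/12) + 32)**2 = (77/12 + 32)**2 = (461/12)**2 = 212521/144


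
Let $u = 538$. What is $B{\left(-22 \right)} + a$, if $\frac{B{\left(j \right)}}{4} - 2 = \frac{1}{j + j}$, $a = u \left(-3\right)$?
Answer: $- \frac{17667}{11} \approx -1606.1$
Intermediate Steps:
$a = -1614$ ($a = 538 \left(-3\right) = -1614$)
$B{\left(j \right)} = 8 + \frac{2}{j}$ ($B{\left(j \right)} = 8 + \frac{4}{j + j} = 8 + \frac{4}{2 j} = 8 + 4 \frac{1}{2 j} = 8 + \frac{2}{j}$)
$B{\left(-22 \right)} + a = \left(8 + \frac{2}{-22}\right) - 1614 = \left(8 + 2 \left(- \frac{1}{22}\right)\right) - 1614 = \left(8 - \frac{1}{11}\right) - 1614 = \frac{87}{11} - 1614 = - \frac{17667}{11}$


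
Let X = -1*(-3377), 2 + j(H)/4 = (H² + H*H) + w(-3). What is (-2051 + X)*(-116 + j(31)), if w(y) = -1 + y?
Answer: 10008648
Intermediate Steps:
j(H) = -24 + 8*H² (j(H) = -8 + 4*((H² + H*H) + (-1 - 3)) = -8 + 4*((H² + H²) - 4) = -8 + 4*(2*H² - 4) = -8 + 4*(-4 + 2*H²) = -8 + (-16 + 8*H²) = -24 + 8*H²)
X = 3377
(-2051 + X)*(-116 + j(31)) = (-2051 + 3377)*(-116 + (-24 + 8*31²)) = 1326*(-116 + (-24 + 8*961)) = 1326*(-116 + (-24 + 7688)) = 1326*(-116 + 7664) = 1326*7548 = 10008648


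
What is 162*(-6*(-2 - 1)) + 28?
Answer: 2944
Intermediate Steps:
162*(-6*(-2 - 1)) + 28 = 162*(-6*(-3)) + 28 = 162*18 + 28 = 2916 + 28 = 2944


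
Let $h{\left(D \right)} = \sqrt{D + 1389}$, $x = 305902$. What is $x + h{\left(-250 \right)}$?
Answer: $305902 + \sqrt{1139} \approx 3.0594 \cdot 10^{5}$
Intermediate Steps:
$h{\left(D \right)} = \sqrt{1389 + D}$
$x + h{\left(-250 \right)} = 305902 + \sqrt{1389 - 250} = 305902 + \sqrt{1139}$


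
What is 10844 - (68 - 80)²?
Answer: 10700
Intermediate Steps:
10844 - (68 - 80)² = 10844 - 1*(-12)² = 10844 - 1*144 = 10844 - 144 = 10700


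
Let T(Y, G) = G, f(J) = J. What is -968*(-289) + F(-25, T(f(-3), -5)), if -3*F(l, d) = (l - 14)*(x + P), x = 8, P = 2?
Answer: 279882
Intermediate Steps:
F(l, d) = 140/3 - 10*l/3 (F(l, d) = -(l - 14)*(8 + 2)/3 = -(-14 + l)*10/3 = -(-140 + 10*l)/3 = 140/3 - 10*l/3)
-968*(-289) + F(-25, T(f(-3), -5)) = -968*(-289) + (140/3 - 10/3*(-25)) = 279752 + (140/3 + 250/3) = 279752 + 130 = 279882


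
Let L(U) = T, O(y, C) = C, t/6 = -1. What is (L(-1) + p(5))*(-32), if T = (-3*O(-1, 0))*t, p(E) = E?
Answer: -160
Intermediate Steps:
t = -6 (t = 6*(-1) = -6)
T = 0 (T = -3*0*(-6) = 0*(-6) = 0)
L(U) = 0
(L(-1) + p(5))*(-32) = (0 + 5)*(-32) = 5*(-32) = -160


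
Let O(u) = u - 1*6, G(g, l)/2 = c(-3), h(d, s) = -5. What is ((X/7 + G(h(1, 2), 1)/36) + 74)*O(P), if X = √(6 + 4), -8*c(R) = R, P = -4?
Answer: -17765/24 - 10*√10/7 ≈ -744.73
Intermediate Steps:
c(R) = -R/8
G(g, l) = ¾ (G(g, l) = 2*(-⅛*(-3)) = 2*(3/8) = ¾)
O(u) = -6 + u (O(u) = u - 6 = -6 + u)
X = √10 ≈ 3.1623
((X/7 + G(h(1, 2), 1)/36) + 74)*O(P) = ((√10/7 + (¾)/36) + 74)*(-6 - 4) = ((√10*(⅐) + (¾)*(1/36)) + 74)*(-10) = ((√10/7 + 1/48) + 74)*(-10) = ((1/48 + √10/7) + 74)*(-10) = (3553/48 + √10/7)*(-10) = -17765/24 - 10*√10/7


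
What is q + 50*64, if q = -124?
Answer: 3076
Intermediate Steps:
q + 50*64 = -124 + 50*64 = -124 + 3200 = 3076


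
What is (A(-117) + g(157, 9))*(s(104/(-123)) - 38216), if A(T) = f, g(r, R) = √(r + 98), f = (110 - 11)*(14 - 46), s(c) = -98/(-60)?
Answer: 605315568/5 - 1146431*√255/30 ≈ 1.2045e+8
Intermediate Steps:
s(c) = 49/30 (s(c) = -98*(-1/60) = 49/30)
f = -3168 (f = 99*(-32) = -3168)
g(r, R) = √(98 + r)
A(T) = -3168
(A(-117) + g(157, 9))*(s(104/(-123)) - 38216) = (-3168 + √(98 + 157))*(49/30 - 38216) = (-3168 + √255)*(-1146431/30) = 605315568/5 - 1146431*√255/30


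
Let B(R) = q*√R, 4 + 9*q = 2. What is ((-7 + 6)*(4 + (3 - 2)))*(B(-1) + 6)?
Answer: -30 + 10*I/9 ≈ -30.0 + 1.1111*I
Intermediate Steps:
q = -2/9 (q = -4/9 + (⅑)*2 = -4/9 + 2/9 = -2/9 ≈ -0.22222)
B(R) = -2*√R/9
((-7 + 6)*(4 + (3 - 2)))*(B(-1) + 6) = ((-7 + 6)*(4 + (3 - 2)))*(-2*I/9 + 6) = (-(4 + 1))*(-2*I/9 + 6) = (-1*5)*(6 - 2*I/9) = -5*(6 - 2*I/9) = -30 + 10*I/9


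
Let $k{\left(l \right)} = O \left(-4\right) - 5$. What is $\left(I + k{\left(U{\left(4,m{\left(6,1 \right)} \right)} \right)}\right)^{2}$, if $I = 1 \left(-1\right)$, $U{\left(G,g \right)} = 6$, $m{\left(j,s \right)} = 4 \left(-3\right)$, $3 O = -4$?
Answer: $\frac{4}{9} \approx 0.44444$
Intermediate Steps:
$O = - \frac{4}{3}$ ($O = \frac{1}{3} \left(-4\right) = - \frac{4}{3} \approx -1.3333$)
$m{\left(j,s \right)} = -12$
$k{\left(l \right)} = \frac{1}{3}$ ($k{\left(l \right)} = \left(- \frac{4}{3}\right) \left(-4\right) - 5 = \frac{16}{3} - 5 = \frac{1}{3}$)
$I = -1$
$\left(I + k{\left(U{\left(4,m{\left(6,1 \right)} \right)} \right)}\right)^{2} = \left(-1 + \frac{1}{3}\right)^{2} = \left(- \frac{2}{3}\right)^{2} = \frac{4}{9}$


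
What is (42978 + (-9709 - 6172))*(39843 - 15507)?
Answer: 659432592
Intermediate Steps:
(42978 + (-9709 - 6172))*(39843 - 15507) = (42978 - 15881)*24336 = 27097*24336 = 659432592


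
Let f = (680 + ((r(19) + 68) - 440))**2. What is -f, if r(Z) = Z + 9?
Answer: -112896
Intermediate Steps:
r(Z) = 9 + Z
f = 112896 (f = (680 + (((9 + 19) + 68) - 440))**2 = (680 + ((28 + 68) - 440))**2 = (680 + (96 - 440))**2 = (680 - 344)**2 = 336**2 = 112896)
-f = -1*112896 = -112896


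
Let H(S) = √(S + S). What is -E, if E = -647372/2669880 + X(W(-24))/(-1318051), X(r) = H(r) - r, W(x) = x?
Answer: 213333347273/879759500970 + 4*I*√3/1318051 ≈ 0.24249 + 5.2564e-6*I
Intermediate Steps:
H(S) = √2*√S (H(S) = √(2*S) = √2*√S)
X(r) = -r + √2*√r (X(r) = √2*√r - r = -r + √2*√r)
E = -213333347273/879759500970 - 4*I*√3/1318051 (E = -647372/2669880 + (-1*(-24) + √2*√(-24))/(-1318051) = -647372*1/2669880 + (24 + √2*(2*I*√6))*(-1/1318051) = -161843/667470 + (24 + 4*I*√3)*(-1/1318051) = -161843/667470 + (-24/1318051 - 4*I*√3/1318051) = -213333347273/879759500970 - 4*I*√3/1318051 ≈ -0.24249 - 5.2564e-6*I)
-E = -(-213333347273/879759500970 - 4*I*√3/1318051) = 213333347273/879759500970 + 4*I*√3/1318051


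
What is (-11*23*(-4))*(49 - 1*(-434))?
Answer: 488796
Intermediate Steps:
(-11*23*(-4))*(49 - 1*(-434)) = (-253*(-4))*(49 + 434) = 1012*483 = 488796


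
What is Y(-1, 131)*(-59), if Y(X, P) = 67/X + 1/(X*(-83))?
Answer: 328040/83 ≈ 3952.3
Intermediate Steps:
Y(X, P) = 5560/(83*X) (Y(X, P) = 67/X - 1/83/X = 67/X - 1/(83*X) = 5560/(83*X))
Y(-1, 131)*(-59) = ((5560/83)/(-1))*(-59) = ((5560/83)*(-1))*(-59) = -5560/83*(-59) = 328040/83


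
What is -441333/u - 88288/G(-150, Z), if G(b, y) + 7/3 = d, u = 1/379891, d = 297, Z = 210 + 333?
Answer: -37052514135579/221 ≈ -1.6766e+11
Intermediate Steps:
Z = 543
u = 1/379891 ≈ 2.6323e-6
G(b, y) = 884/3 (G(b, y) = -7/3 + 297 = 884/3)
-441333/u - 88288/G(-150, Z) = -441333/1/379891 - 88288/884/3 = -441333*379891 - 88288*3/884 = -167658434703 - 66216/221 = -37052514135579/221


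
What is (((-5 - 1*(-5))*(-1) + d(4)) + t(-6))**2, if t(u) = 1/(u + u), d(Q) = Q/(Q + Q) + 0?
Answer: 25/144 ≈ 0.17361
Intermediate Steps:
d(Q) = 1/2 (d(Q) = Q/((2*Q)) + 0 = (1/(2*Q))*Q + 0 = 1/2 + 0 = 1/2)
t(u) = 1/(2*u)
(((-5 - 1*(-5))*(-1) + d(4)) + t(-6))**2 = (((-5 - 1*(-5))*(-1) + 1/2) + (1/2)/(-6))**2 = (((-5 + 5)*(-1) + 1/2) + (1/2)*(-1/6))**2 = ((0*(-1) + 1/2) - 1/12)**2 = ((0 + 1/2) - 1/12)**2 = (1/2 - 1/12)**2 = (5/12)**2 = 25/144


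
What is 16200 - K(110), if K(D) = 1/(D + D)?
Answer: 3563999/220 ≈ 16200.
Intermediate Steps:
K(D) = 1/(2*D)
16200 - K(110) = 16200 - 1/(2*110) = 16200 - 1*1/220 = 16200 - 1/220 = 3563999/220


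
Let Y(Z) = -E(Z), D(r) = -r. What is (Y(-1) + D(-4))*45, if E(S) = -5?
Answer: 405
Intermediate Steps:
Y(Z) = 5 (Y(Z) = -1*(-5) = 5)
(Y(-1) + D(-4))*45 = (5 - 1*(-4))*45 = (5 + 4)*45 = 9*45 = 405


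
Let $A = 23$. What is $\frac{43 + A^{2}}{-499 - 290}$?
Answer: $- \frac{572}{789} \approx -0.72497$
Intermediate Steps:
$\frac{43 + A^{2}}{-499 - 290} = \frac{43 + 23^{2}}{-499 - 290} = \frac{43 + 529}{-789} = 572 \left(- \frac{1}{789}\right) = - \frac{572}{789}$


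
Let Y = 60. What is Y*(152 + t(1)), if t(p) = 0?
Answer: 9120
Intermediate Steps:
Y*(152 + t(1)) = 60*(152 + 0) = 60*152 = 9120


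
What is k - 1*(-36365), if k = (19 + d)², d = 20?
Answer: 37886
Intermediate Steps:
k = 1521 (k = (19 + 20)² = 39² = 1521)
k - 1*(-36365) = 1521 - 1*(-36365) = 1521 + 36365 = 37886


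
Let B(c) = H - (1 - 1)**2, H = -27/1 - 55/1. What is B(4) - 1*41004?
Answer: -41086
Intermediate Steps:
H = -82 (H = -27*1 - 55*1 = -27 - 55 = -82)
B(c) = -82 (B(c) = -82 - (1 - 1)**2 = -82 - 1*0**2 = -82 - 1*0 = -82 + 0 = -82)
B(4) - 1*41004 = -82 - 1*41004 = -82 - 41004 = -41086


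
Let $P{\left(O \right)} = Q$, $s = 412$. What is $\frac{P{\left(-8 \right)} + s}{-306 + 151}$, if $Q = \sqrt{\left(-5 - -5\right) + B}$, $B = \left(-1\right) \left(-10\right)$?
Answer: $- \frac{412}{155} - \frac{\sqrt{10}}{155} \approx -2.6785$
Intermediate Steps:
$B = 10$
$Q = \sqrt{10}$ ($Q = \sqrt{\left(-5 - -5\right) + 10} = \sqrt{\left(-5 + 5\right) + 10} = \sqrt{0 + 10} = \sqrt{10} \approx 3.1623$)
$P{\left(O \right)} = \sqrt{10}$
$\frac{P{\left(-8 \right)} + s}{-306 + 151} = \frac{\sqrt{10} + 412}{-306 + 151} = \frac{412 + \sqrt{10}}{-155} = \left(412 + \sqrt{10}\right) \left(- \frac{1}{155}\right) = - \frac{412}{155} - \frac{\sqrt{10}}{155}$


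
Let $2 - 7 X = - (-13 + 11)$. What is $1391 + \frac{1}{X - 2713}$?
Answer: $\frac{3773782}{2713} \approx 1391.0$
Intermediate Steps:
$X = 0$ ($X = \frac{2}{7} - \frac{\left(-1\right) \left(-13 + 11\right)}{7} = \frac{2}{7} - \frac{\left(-1\right) \left(-2\right)}{7} = \frac{2}{7} - \frac{2}{7} = 0$)
$1391 + \frac{1}{X - 2713} = 1391 + \frac{1}{0 - 2713} = 1391 + \frac{1}{-2713} = 1391 - \frac{1}{2713} = \frac{3773782}{2713}$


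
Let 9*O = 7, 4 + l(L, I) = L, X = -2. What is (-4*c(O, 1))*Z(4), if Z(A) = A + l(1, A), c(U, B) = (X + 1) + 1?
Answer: 0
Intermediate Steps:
l(L, I) = -4 + L
O = 7/9 (O = (⅑)*7 = 7/9 ≈ 0.77778)
c(U, B) = 0 (c(U, B) = (-2 + 1) + 1 = -1 + 1 = 0)
Z(A) = -3 + A (Z(A) = A + (-4 + 1) = A - 3 = -3 + A)
(-4*c(O, 1))*Z(4) = (-4*0)*(-3 + 4) = 0*1 = 0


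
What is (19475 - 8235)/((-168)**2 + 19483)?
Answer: 11240/47707 ≈ 0.23560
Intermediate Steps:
(19475 - 8235)/((-168)**2 + 19483) = 11240/(28224 + 19483) = 11240/47707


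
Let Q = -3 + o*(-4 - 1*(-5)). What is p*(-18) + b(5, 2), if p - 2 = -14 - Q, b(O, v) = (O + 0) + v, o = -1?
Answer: 151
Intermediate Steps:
b(O, v) = O + v
Q = -4 (Q = -3 - (-4 - 1*(-5)) = -3 - (-4 + 5) = -3 - 1*1 = -3 - 1 = -4)
p = -8 (p = 2 + (-14 - 1*(-4)) = 2 + (-14 + 4) = 2 - 10 = -8)
p*(-18) + b(5, 2) = -8*(-18) + (5 + 2) = 144 + 7 = 151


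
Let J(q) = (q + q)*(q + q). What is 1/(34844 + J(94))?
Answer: 1/70188 ≈ 1.4247e-5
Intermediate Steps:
J(q) = 4*q² (J(q) = (2*q)*(2*q) = 4*q²)
1/(34844 + J(94)) = 1/(34844 + 4*94²) = 1/(34844 + 4*8836) = 1/(34844 + 35344) = 1/70188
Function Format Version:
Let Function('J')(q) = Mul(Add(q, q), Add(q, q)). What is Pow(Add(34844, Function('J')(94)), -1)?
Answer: Rational(1, 70188) ≈ 1.4247e-5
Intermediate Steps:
Function('J')(q) = Mul(4, Pow(q, 2)) (Function('J')(q) = Mul(Mul(2, q), Mul(2, q)) = Mul(4, Pow(q, 2)))
Pow(Add(34844, Function('J')(94)), -1) = Pow(Add(34844, Mul(4, Pow(94, 2))), -1) = Pow(Add(34844, Mul(4, 8836)), -1) = Pow(Add(34844, 35344), -1) = Pow(70188, -1) = Rational(1, 70188)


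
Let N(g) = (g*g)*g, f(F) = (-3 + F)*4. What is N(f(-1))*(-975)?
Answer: 3993600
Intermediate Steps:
f(F) = -12 + 4*F
N(g) = g**3 (N(g) = g**2*g = g**3)
N(f(-1))*(-975) = (-12 + 4*(-1))**3*(-975) = (-12 - 4)**3*(-975) = (-16)**3*(-975) = -4096*(-975) = 3993600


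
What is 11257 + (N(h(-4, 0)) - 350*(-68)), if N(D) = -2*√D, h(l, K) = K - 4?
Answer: 35057 - 4*I ≈ 35057.0 - 4.0*I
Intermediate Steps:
h(l, K) = -4 + K
11257 + (N(h(-4, 0)) - 350*(-68)) = 11257 + (-2*√(-4 + 0) - 350*(-68)) = 11257 + (-4*I + 23800) = 11257 + (23800 - 4*I) = 35057 - 4*I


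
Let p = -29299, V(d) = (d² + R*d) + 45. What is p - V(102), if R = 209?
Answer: -61066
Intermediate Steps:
V(d) = 45 + d² + 209*d (V(d) = (d² + 209*d) + 45 = 45 + d² + 209*d)
p - V(102) = -29299 - (45 + 102² + 209*102) = -29299 - (45 + 10404 + 21318) = -29299 - 1*31767 = -29299 - 31767 = -61066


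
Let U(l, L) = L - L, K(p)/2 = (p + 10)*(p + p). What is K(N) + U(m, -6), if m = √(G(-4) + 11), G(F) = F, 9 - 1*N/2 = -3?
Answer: 3264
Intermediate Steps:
N = 24 (N = 18 - 2*(-3) = 18 + 6 = 24)
K(p) = 4*p*(10 + p) (K(p) = 2*((p + 10)*(p + p)) = 2*((10 + p)*(2*p)) = 2*(2*p*(10 + p)) = 4*p*(10 + p))
m = √7 (m = √(-4 + 11) = √7 ≈ 2.6458)
U(l, L) = 0
K(N) + U(m, -6) = 4*24*(10 + 24) + 0 = 4*24*34 + 0 = 3264 + 0 = 3264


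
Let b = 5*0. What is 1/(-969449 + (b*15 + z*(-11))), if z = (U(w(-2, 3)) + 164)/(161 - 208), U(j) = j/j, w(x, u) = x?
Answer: -47/45562288 ≈ -1.0316e-6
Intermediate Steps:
U(j) = 1
b = 0
z = -165/47 (z = (1 + 164)/(161 - 208) = 165/(-47) = 165*(-1/47) = -165/47 ≈ -3.5106)
1/(-969449 + (b*15 + z*(-11))) = 1/(-969449 + (0*15 - 165/47*(-11))) = 1/(-969449 + (0 + 1815/47)) = 1/(-969449 + 1815/47) = 1/(-45562288/47) = -47/45562288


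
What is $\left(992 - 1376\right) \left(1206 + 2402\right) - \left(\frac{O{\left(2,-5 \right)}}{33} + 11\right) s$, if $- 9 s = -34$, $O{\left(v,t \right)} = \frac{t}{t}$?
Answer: $- \frac{411497560}{297} \approx -1.3855 \cdot 10^{6}$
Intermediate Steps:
$O{\left(v,t \right)} = 1$
$s = \frac{34}{9}$ ($s = \left(- \frac{1}{9}\right) \left(-34\right) = \frac{34}{9} \approx 3.7778$)
$\left(992 - 1376\right) \left(1206 + 2402\right) - \left(\frac{O{\left(2,-5 \right)}}{33} + 11\right) s = \left(992 - 1376\right) \left(1206 + 2402\right) - \left(1 \cdot \frac{1}{33} + 11\right) \frac{34}{9} = \left(-384\right) 3608 - \left(1 \cdot \frac{1}{33} + 11\right) \frac{34}{9} = -1385472 - \left(\frac{1}{33} + 11\right) \frac{34}{9} = -1385472 - \frac{364}{33} \cdot \frac{34}{9} = -1385472 - \frac{12376}{297} = - \frac{411497560}{297}$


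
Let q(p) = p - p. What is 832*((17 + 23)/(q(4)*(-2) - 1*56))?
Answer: -4160/7 ≈ -594.29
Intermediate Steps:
q(p) = 0
832*((17 + 23)/(q(4)*(-2) - 1*56)) = 832*((17 + 23)/(0*(-2) - 1*56)) = 832*(40/(0 - 56)) = 832*(40/(-56)) = 832*(40*(-1/56)) = 832*(-5/7) = -4160/7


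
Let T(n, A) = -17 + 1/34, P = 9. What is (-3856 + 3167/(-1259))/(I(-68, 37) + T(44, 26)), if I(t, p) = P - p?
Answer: 165167614/1925011 ≈ 85.801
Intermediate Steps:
I(t, p) = 9 - p
T(n, A) = -577/34 (T(n, A) = -17 + 1/34 = -577/34)
(-3856 + 3167/(-1259))/(I(-68, 37) + T(44, 26)) = (-3856 + 3167/(-1259))/((9 - 1*37) - 577/34) = (-3856 + 3167*(-1/1259))/((9 - 37) - 577/34) = (-3856 - 3167/1259)/(-28 - 577/34) = -4857871/(1259*(-1529/34)) = -4857871/1259*(-34/1529) = 165167614/1925011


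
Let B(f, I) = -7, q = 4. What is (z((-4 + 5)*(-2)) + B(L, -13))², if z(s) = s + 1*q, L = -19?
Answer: 25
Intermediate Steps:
z(s) = 4 + s (z(s) = s + 1*4 = s + 4 = 4 + s)
(z((-4 + 5)*(-2)) + B(L, -13))² = ((4 + (-4 + 5)*(-2)) - 7)² = ((4 + 1*(-2)) - 7)² = ((4 - 2) - 7)² = (2 - 7)² = (-5)² = 25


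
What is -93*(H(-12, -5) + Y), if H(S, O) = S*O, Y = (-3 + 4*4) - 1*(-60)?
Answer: -12369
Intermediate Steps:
Y = 73 (Y = (-3 + 16) + 60 = 13 + 60 = 73)
H(S, O) = O*S
-93*(H(-12, -5) + Y) = -93*(-5*(-12) + 73) = -93*(60 + 73) = -93*133 = -12369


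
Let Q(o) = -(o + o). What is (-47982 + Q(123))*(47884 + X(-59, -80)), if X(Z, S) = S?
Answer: -2305491312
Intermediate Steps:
Q(o) = -2*o
(-47982 + Q(123))*(47884 + X(-59, -80)) = (-47982 - 2*123)*(47884 - 80) = (-47982 - 246)*47804 = -48228*47804 = -2305491312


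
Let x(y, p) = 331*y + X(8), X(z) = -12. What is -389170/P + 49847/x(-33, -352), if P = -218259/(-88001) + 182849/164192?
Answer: -61491632574012732119/567824769369495 ≈ -1.0829e+5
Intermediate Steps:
P = 51927276577/14449060192 (P = -218259*(-1/88001) + 182849*(1/164192) = 218259/88001 + 182849/164192 = 51927276577/14449060192 ≈ 3.5938)
x(y, p) = -12 + 331*y (x(y, p) = 331*y - 12 = -12 + 331*y)
-389170/P + 49847/x(-33, -352) = -389170/51927276577/14449060192 + 49847/(-12 + 331*(-33)) = -389170*14449060192/51927276577 + 49847/(-12 - 10923) = -5623140754920640/51927276577 + 49847/(-10935) = -5623140754920640/51927276577 + 49847*(-1/10935) = -5623140754920640/51927276577 - 49847/10935 = -61491632574012732119/567824769369495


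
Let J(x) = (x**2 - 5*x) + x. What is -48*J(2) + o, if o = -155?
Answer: 37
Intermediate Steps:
J(x) = x**2 - 4*x
-48*J(2) + o = -96*(-4 + 2) - 155 = -96*(-2) - 155 = -48*(-4) - 155 = 192 - 155 = 37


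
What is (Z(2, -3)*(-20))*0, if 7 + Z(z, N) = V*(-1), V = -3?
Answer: 0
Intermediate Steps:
Z(z, N) = -4 (Z(z, N) = -7 - 3*(-1) = -7 + 3 = -4)
(Z(2, -3)*(-20))*0 = -4*(-20)*0 = 80*0 = 0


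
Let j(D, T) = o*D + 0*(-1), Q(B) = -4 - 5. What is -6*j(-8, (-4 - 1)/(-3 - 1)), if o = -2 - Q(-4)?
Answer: 336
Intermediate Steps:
Q(B) = -9
o = 7 (o = -2 - 1*(-9) = -2 + 9 = 7)
j(D, T) = 7*D (j(D, T) = 7*D + 0*(-1) = 7*D + 0 = 7*D)
-6*j(-8, (-4 - 1)/(-3 - 1)) = -42*(-8) = -6*(-56) = 336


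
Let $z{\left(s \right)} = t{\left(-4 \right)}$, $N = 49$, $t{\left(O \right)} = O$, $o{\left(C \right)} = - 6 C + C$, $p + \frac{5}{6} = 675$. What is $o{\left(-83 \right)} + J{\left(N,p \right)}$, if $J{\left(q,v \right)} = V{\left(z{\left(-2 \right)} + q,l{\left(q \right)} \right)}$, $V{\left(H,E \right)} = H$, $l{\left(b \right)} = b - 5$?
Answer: $460$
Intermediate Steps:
$p = \frac{4045}{6}$ ($p = - \frac{5}{6} + 675 = \frac{4045}{6} \approx 674.17$)
$o{\left(C \right)} = - 5 C$
$z{\left(s \right)} = -4$
$l{\left(b \right)} = -5 + b$
$J{\left(q,v \right)} = -4 + q$
$o{\left(-83 \right)} + J{\left(N,p \right)} = \left(-5\right) \left(-83\right) + \left(-4 + 49\right) = 415 + 45 = 460$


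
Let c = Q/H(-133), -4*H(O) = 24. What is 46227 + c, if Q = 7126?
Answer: 135118/3 ≈ 45039.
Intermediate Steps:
H(O) = -6 (H(O) = -1/4*24 = -6)
c = -3563/3 (c = 7126/(-6) = 7126*(-1/6) = -3563/3 ≈ -1187.7)
46227 + c = 46227 - 3563/3 = 135118/3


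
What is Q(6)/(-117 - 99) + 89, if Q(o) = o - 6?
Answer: 89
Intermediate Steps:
Q(o) = -6 + o
Q(6)/(-117 - 99) + 89 = (-6 + 6)/(-117 - 99) + 89 = 0/(-216) + 89 = 0*(-1/216) + 89 = 0 + 89 = 89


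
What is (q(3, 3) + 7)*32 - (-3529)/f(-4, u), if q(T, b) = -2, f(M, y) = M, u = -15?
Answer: -2889/4 ≈ -722.25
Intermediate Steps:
(q(3, 3) + 7)*32 - (-3529)/f(-4, u) = (-2 + 7)*32 - (-3529)/(-4) = 5*32 - (-3529)*(-1)/4 = 160 - 1*3529/4 = 160 - 3529/4 = -2889/4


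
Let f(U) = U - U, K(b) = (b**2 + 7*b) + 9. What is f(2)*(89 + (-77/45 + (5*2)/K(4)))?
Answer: 0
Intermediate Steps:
K(b) = 9 + b**2 + 7*b
f(U) = 0
f(2)*(89 + (-77/45 + (5*2)/K(4))) = 0*(89 + (-77/45 + (5*2)/(9 + 4**2 + 7*4))) = 0*(89 + (-77*1/45 + 10/(9 + 16 + 28))) = 0*(89 + (-77/45 + 10/53)) = 0*(89 - 3631/2385) = 0*(208634/2385) = 0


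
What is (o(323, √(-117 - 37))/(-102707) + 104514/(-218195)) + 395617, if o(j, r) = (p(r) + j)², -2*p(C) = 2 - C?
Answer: 17731608984720869/44820307730 - 322*I*√154/102707 ≈ 3.9562e+5 - 0.038906*I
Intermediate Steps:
p(C) = -1 + C/2 (p(C) = -(2 - C)/2 = -1 + C/2)
o(j, r) = (-1 + j + r/2)² (o(j, r) = ((-1 + r/2) + j)² = (-1 + j + r/2)²)
(o(323, √(-117 - 37))/(-102707) + 104514/(-218195)) + 395617 = (((-2 + √(-117 - 37) + 2*323)²/4)/(-102707) + 104514/(-218195)) + 395617 = (((-2 + √(-154) + 646)²/4)*(-1/102707) + 104514*(-1/218195)) + 395617 = (((-2 + I*√154 + 646)²/4)*(-1/102707) - 104514/218195) + 395617 = (((644 + I*√154)²/4)*(-1/102707) - 104514/218195) + 395617 = (-(644 + I*√154)²/410828 - 104514/218195) + 395617 = (-104514/218195 - (644 + I*√154)²/410828) + 395617 = 86321546801/218195 - (644 + I*√154)²/410828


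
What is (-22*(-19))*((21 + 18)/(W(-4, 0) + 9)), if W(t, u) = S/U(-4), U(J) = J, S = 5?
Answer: 65208/31 ≈ 2103.5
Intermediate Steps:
W(t, u) = -5/4 (W(t, u) = 5/(-4) = 5*(-¼) = -5/4)
(-22*(-19))*((21 + 18)/(W(-4, 0) + 9)) = (-22*(-19))*((21 + 18)/(-5/4 + 9)) = 418*(39/(31/4)) = 418*(39*(4/31)) = 418*(156/31) = 65208/31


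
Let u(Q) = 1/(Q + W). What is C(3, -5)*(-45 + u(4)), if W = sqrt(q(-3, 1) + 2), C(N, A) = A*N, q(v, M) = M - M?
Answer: 4695/7 + 15*sqrt(2)/14 ≈ 672.23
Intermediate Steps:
q(v, M) = 0
W = sqrt(2) (W = sqrt(0 + 2) = sqrt(2) ≈ 1.4142)
u(Q) = 1/(Q + sqrt(2))
C(3, -5)*(-45 + u(4)) = (-5*3)*(-45 + 1/(4 + sqrt(2))) = -15*(-45 + 1/(4 + sqrt(2))) = 675 - 15/(4 + sqrt(2))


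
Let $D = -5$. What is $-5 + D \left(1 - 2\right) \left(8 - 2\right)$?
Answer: $25$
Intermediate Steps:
$-5 + D \left(1 - 2\right) \left(8 - 2\right) = -5 - 5 \left(1 - 2\right) \left(8 - 2\right) = -5 - 5 \left(\left(-1\right) 6\right) = -5 - -30 = -5 + 30 = 25$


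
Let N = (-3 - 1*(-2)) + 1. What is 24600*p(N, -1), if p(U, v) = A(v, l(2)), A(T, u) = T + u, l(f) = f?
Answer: 24600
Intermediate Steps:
N = 0 (N = (-3 + 2) + 1 = -1 + 1 = 0)
p(U, v) = 2 + v (p(U, v) = v + 2 = 2 + v)
24600*p(N, -1) = 24600*(2 - 1) = 24600*1 = 24600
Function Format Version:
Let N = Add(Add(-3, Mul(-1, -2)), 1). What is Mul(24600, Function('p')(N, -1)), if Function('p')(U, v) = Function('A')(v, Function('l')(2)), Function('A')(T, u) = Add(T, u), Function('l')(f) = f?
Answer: 24600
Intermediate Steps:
N = 0 (N = Add(Add(-3, 2), 1) = Add(-1, 1) = 0)
Function('p')(U, v) = Add(2, v) (Function('p')(U, v) = Add(v, 2) = Add(2, v))
Mul(24600, Function('p')(N, -1)) = Mul(24600, Add(2, -1)) = Mul(24600, 1) = 24600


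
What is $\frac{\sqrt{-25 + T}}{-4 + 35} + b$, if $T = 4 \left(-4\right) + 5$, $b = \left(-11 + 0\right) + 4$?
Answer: $-7 + \frac{6 i}{31} \approx -7.0 + 0.19355 i$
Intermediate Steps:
$b = -7$ ($b = -11 + 4 = -7$)
$T = -11$ ($T = -16 + 5 = -11$)
$\frac{\sqrt{-25 + T}}{-4 + 35} + b = \frac{\sqrt{-25 - 11}}{-4 + 35} - 7 = \frac{\sqrt{-36}}{31} - 7 = 6 i \frac{1}{31} - 7 = \frac{6 i}{31} - 7 = -7 + \frac{6 i}{31}$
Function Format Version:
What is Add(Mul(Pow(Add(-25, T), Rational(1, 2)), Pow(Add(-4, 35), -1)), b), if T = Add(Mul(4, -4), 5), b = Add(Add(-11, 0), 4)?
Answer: Add(-7, Mul(Rational(6, 31), I)) ≈ Add(-7.0000, Mul(0.19355, I))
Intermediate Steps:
b = -7 (b = Add(-11, 4) = -7)
T = -11 (T = Add(-16, 5) = -11)
Add(Mul(Pow(Add(-25, T), Rational(1, 2)), Pow(Add(-4, 35), -1)), b) = Add(Mul(Pow(Add(-25, -11), Rational(1, 2)), Pow(Add(-4, 35), -1)), -7) = Add(Mul(Pow(-36, Rational(1, 2)), Pow(31, -1)), -7) = Add(Mul(Mul(6, I), Rational(1, 31)), -7) = Add(Mul(Rational(6, 31), I), -7) = Add(-7, Mul(Rational(6, 31), I))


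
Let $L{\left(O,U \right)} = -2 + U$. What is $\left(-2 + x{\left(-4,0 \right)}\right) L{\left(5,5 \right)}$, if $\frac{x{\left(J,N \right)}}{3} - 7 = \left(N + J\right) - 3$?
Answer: $-6$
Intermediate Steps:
$x{\left(J,N \right)} = 12 + 3 J + 3 N$ ($x{\left(J,N \right)} = 21 + 3 \left(\left(N + J\right) - 3\right) = 21 + 3 \left(\left(J + N\right) - 3\right) = 21 + 3 \left(-3 + J + N\right) = 21 + \left(-9 + 3 J + 3 N\right) = 12 + 3 J + 3 N$)
$\left(-2 + x{\left(-4,0 \right)}\right) L{\left(5,5 \right)} = \left(-2 + \left(12 + 3 \left(-4\right) + 3 \cdot 0\right)\right) \left(-2 + 5\right) = \left(-2 + \left(12 - 12 + 0\right)\right) 3 = \left(-2 + 0\right) 3 = \left(-2\right) 3 = -6$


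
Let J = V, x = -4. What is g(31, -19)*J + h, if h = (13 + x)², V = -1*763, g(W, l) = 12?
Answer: -9075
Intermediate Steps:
V = -763
J = -763
h = 81 (h = (13 - 4)² = 9² = 81)
g(31, -19)*J + h = 12*(-763) + 81 = -9156 + 81 = -9075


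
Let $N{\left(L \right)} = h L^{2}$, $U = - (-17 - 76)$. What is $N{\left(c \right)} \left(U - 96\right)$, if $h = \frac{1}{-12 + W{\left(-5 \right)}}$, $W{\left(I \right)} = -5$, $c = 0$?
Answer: $0$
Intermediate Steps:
$h = - \frac{1}{17}$ ($h = \frac{1}{-12 - 5} = \frac{1}{-17} = - \frac{1}{17} \approx -0.058824$)
$U = 93$ ($U = \left(-1\right) \left(-93\right) = 93$)
$N{\left(L \right)} = - \frac{L^{2}}{17}$
$N{\left(c \right)} \left(U - 96\right) = - \frac{0^{2}}{17} \left(93 - 96\right) = \left(- \frac{1}{17}\right) 0 \left(-3\right) = 0 \left(-3\right) = 0$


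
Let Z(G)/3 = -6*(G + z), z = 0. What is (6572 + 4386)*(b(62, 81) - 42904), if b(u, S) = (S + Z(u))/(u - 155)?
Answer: -14570622482/31 ≈ -4.7002e+8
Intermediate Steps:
Z(G) = -18*G (Z(G) = 3*(-6*(G + 0)) = 3*(-6*G) = -18*G)
b(u, S) = (S - 18*u)/(-155 + u) (b(u, S) = (S - 18*u)/(u - 155) = (S - 18*u)/(-155 + u))
(6572 + 4386)*(b(62, 81) - 42904) = (6572 + 4386)*((81 - 18*62)/(-155 + 62) - 42904) = 10958*((81 - 1116)/(-93) - 42904) = 10958*(-1/93*(-1035) - 42904) = 10958*(345/31 - 42904) = 10958*(-1329679/31) = -14570622482/31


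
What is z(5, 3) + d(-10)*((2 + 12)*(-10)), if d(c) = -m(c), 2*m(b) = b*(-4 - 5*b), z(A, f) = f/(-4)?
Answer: -128803/4 ≈ -32201.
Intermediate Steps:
z(A, f) = -f/4 (z(A, f) = f*(-1/4) = -f/4)
m(b) = b*(-4 - 5*b)/2 (m(b) = (b*(-4 - 5*b))/2 = b*(-4 - 5*b)/2)
d(c) = c*(4 + 5*c)/2 (d(c) = -(-1)*c*(4 + 5*c)/2 = c*(4 + 5*c)/2)
z(5, 3) + d(-10)*((2 + 12)*(-10)) = -1/4*3 + ((1/2)*(-10)*(4 + 5*(-10)))*((2 + 12)*(-10)) = -3/4 + ((1/2)*(-10)*(4 - 50))*(14*(-10)) = -3/4 + ((1/2)*(-10)*(-46))*(-140) = -3/4 + 230*(-140) = -3/4 - 32200 = -128803/4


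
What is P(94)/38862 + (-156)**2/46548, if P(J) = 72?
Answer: 1464656/2791587 ≈ 0.52467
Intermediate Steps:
P(94)/38862 + (-156)**2/46548 = 72/38862 + (-156)**2/46548 = 72*(1/38862) + 24336*(1/46548) = 4/2159 + 676/1293 = 1464656/2791587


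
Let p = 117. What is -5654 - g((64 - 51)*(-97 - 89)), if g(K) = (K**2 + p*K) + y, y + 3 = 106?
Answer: -5569575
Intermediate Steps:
y = 103 (y = -3 + 106 = 103)
g(K) = 103 + K**2 + 117*K (g(K) = (K**2 + 117*K) + 103 = 103 + K**2 + 117*K)
-5654 - g((64 - 51)*(-97 - 89)) = -5654 - (103 + ((64 - 51)*(-97 - 89))**2 + 117*((64 - 51)*(-97 - 89))) = -5654 - (103 + (13*(-186))**2 + 117*(13*(-186))) = -5654 - (103 + (-2418)**2 + 117*(-2418)) = -5654 - (103 + 5846724 - 282906) = -5654 - 1*5563921 = -5654 - 5563921 = -5569575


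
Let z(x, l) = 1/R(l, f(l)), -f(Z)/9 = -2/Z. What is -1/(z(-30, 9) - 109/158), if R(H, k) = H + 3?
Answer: 948/575 ≈ 1.6487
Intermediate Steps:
f(Z) = 18/Z (f(Z) = -(-18)/Z = 18/Z)
R(H, k) = 3 + H
z(x, l) = 1/(3 + l)
-1/(z(-30, 9) - 109/158) = -1/(1/(3 + 9) - 109/158) = -1/(1/12 - 109*1/158) = -1/(1/12 - 109/158) = -1/(-575/948) = -1*(-948/575) = 948/575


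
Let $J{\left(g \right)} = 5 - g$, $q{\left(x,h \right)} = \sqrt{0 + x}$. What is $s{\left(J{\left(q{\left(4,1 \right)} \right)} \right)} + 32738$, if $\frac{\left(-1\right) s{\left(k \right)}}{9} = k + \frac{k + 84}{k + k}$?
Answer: $\frac{65161}{2} \approx 32581.0$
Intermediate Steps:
$q{\left(x,h \right)} = \sqrt{x}$
$s{\left(k \right)} = - 9 k - \frac{9 \left(84 + k\right)}{2 k}$ ($s{\left(k \right)} = - 9 \left(k + \frac{k + 84}{k + k}\right) = - 9 \left(k + \frac{84 + k}{2 k}\right) = - 9 k - \frac{9 \left(84 + k\right)}{2 k}$)
$s{\left(J{\left(q{\left(4,1 \right)} \right)} \right)} + 32738 = \left(- \frac{9}{2} - \frac{378}{5 - \sqrt{4}} - 9 \left(5 - \sqrt{4}\right)\right) + 32738 = \left(- \frac{9}{2} - \frac{378}{5 - 2} - 9 \left(5 - 2\right)\right) + 32738 = \left(- \frac{9}{2} - \frac{378}{3} - 27\right) + 32738 = \left(- \frac{9}{2} - 126 - 27\right) + 32738 = - \frac{315}{2} + 32738 = \frac{65161}{2}$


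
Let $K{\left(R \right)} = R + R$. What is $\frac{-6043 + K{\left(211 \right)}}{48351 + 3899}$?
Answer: $- \frac{511}{4750} \approx -0.10758$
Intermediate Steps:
$K{\left(R \right)} = 2 R$
$\frac{-6043 + K{\left(211 \right)}}{48351 + 3899} = \frac{-6043 + 2 \cdot 211}{48351 + 3899} = \frac{-6043 + 422}{52250} = \left(-5621\right) \frac{1}{52250} = - \frac{511}{4750}$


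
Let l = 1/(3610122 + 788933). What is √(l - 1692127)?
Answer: 4*I*√2046594281435957195/4399055 ≈ 1300.8*I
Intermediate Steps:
l = 1/4399055 ≈ 2.2732e-7
√(l - 1692127) = √(1/4399055 - 1692127) = √(-7443759739984/4399055) = 4*I*√2046594281435957195/4399055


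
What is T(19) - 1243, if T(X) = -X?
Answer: -1262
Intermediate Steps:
T(19) - 1243 = -1*19 - 1243 = -19 - 1243 = -1262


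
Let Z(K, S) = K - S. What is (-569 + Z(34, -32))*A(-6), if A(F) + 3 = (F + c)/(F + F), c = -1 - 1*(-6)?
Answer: 17605/12 ≈ 1467.1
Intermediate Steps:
c = 5 (c = -1 + 6 = 5)
A(F) = -3 + (5 + F)/(2*F) (A(F) = -3 + (F + 5)/(F + F) = -3 + (5 + F)/((2*F)) = -3 + (5 + F)*(1/(2*F)) = -3 + (5 + F)/(2*F))
(-569 + Z(34, -32))*A(-6) = (-569 + (34 - 1*(-32)))*((5/2)*(1 - 1*(-6))/(-6)) = (-569 + (34 + 32))*((5/2)*(-⅙)*(1 + 6)) = (-569 + 66)*((5/2)*(-⅙)*7) = -503*(-35/12) = 17605/12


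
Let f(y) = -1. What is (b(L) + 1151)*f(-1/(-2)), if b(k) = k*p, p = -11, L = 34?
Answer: -777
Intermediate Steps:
b(k) = -11*k (b(k) = k*(-11) = -11*k)
(b(L) + 1151)*f(-1/(-2)) = (-11*34 + 1151)*(-1) = (-374 + 1151)*(-1) = 777*(-1) = -777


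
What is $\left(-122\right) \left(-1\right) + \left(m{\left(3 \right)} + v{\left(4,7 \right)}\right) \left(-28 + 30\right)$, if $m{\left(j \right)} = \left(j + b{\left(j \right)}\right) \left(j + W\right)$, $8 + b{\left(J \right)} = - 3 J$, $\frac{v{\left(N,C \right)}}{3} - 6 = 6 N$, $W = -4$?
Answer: $330$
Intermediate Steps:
$v{\left(N,C \right)} = 18 + 18 N$ ($v{\left(N,C \right)} = 18 + 3 \cdot 6 N = 18 + 18 N$)
$b{\left(J \right)} = -8 - 3 J$
$m{\left(j \right)} = \left(-8 - 2 j\right) \left(-4 + j\right)$ ($m{\left(j \right)} = \left(j - \left(8 + 3 j\right)\right) \left(j - 4\right) = \left(-8 - 2 j\right) \left(-4 + j\right)$)
$\left(-122\right) \left(-1\right) + \left(m{\left(3 \right)} + v{\left(4,7 \right)}\right) \left(-28 + 30\right) = \left(-122\right) \left(-1\right) + \left(\left(32 - 2 \cdot 3^{2}\right) + \left(18 + 18 \cdot 4\right)\right) \left(-28 + 30\right) = 122 + \left(\left(32 - 18\right) + \left(18 + 72\right)\right) 2 = 122 + \left(\left(32 - 18\right) + 90\right) 2 = 122 + \left(14 + 90\right) 2 = 122 + 104 \cdot 2 = 122 + 208 = 330$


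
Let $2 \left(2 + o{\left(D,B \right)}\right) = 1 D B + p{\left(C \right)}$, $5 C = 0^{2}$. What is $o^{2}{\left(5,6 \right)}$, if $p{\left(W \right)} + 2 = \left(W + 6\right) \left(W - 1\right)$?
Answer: $81$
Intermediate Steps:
$C = 0$ ($C = \frac{0^{2}}{5} = \frac{1}{5} \cdot 0 = 0$)
$p{\left(W \right)} = -2 + \left(-1 + W\right) \left(6 + W\right)$ ($p{\left(W \right)} = -2 + \left(W + 6\right) \left(W - 1\right) = -2 + \left(6 + W\right) \left(-1 + W\right) = -2 + \left(-1 + W\right) \left(6 + W\right)$)
$o{\left(D,B \right)} = -6 + \frac{B D}{2}$ ($o{\left(D,B \right)} = -2 + \frac{1 D B + \left(-8 + 0^{2} + 5 \cdot 0\right)}{2} = -2 + \frac{D B + \left(-8 + 0 + 0\right)}{2} = -2 + \frac{B D - 8}{2} = -2 + \frac{-8 + B D}{2} = -2 + \left(-4 + \frac{B D}{2}\right) = -6 + \frac{B D}{2}$)
$o^{2}{\left(5,6 \right)} = \left(-6 + \frac{1}{2} \cdot 6 \cdot 5\right)^{2} = \left(-6 + 15\right)^{2} = 9^{2} = 81$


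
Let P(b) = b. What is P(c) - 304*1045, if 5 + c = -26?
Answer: -317711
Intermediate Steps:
c = -31 (c = -5 - 26 = -31)
P(c) - 304*1045 = -31 - 304*1045 = -31 - 317680 = -317711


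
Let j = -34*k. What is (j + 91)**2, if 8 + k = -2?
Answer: 185761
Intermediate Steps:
k = -10 (k = -8 - 2 = -10)
j = 340 (j = -34*(-10) = 340)
(j + 91)**2 = (340 + 91)**2 = 431**2 = 185761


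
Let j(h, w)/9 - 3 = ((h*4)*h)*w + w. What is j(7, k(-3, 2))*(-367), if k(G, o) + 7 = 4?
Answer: 1942164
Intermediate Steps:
k(G, o) = -3 (k(G, o) = -7 + 4 = -3)
j(h, w) = 27 + 9*w + 36*w*h**2 (j(h, w) = 27 + 9*(((h*4)*h)*w + w) = 27 + 9*(((4*h)*h)*w + w) = 27 + 9*((4*h**2)*w + w) = 27 + 9*(4*w*h**2 + w) = 27 + 9*(w + 4*w*h**2) = 27 + (9*w + 36*w*h**2) = 27 + 9*w + 36*w*h**2)
j(7, k(-3, 2))*(-367) = (27 + 9*(-3) + 36*(-3)*7**2)*(-367) = (27 - 27 + 36*(-3)*49)*(-367) = (27 - 27 - 5292)*(-367) = -5292*(-367) = 1942164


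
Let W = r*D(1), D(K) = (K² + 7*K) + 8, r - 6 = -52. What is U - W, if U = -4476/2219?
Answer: 1628708/2219 ≈ 733.98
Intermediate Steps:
U = -4476/2219 (U = -4476*1/2219 = -4476/2219 ≈ -2.0171)
r = -46 (r = 6 - 52 = -46)
D(K) = 8 + K² + 7*K
W = -736 (W = -46*(8 + 1² + 7*1) = -46*(8 + 1 + 7) = -46*16 = -736)
U - W = -4476/2219 - 1*(-736) = -4476/2219 + 736 = 1628708/2219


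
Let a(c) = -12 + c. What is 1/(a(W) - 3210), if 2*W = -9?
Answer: -2/6453 ≈ -0.00030993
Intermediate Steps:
W = -9/2 (W = (½)*(-9) = -9/2 ≈ -4.5000)
1/(a(W) - 3210) = 1/((-12 - 9/2) - 3210) = 1/(-33/2 - 3210) = 1/(-6453/2) = -2/6453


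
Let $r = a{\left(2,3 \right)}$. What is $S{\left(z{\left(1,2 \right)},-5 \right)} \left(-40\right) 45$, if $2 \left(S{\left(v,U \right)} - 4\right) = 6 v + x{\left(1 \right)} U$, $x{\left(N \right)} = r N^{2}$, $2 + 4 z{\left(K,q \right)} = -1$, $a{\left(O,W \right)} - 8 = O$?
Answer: $41850$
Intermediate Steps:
$a{\left(O,W \right)} = 8 + O$
$z{\left(K,q \right)} = - \frac{3}{4}$ ($z{\left(K,q \right)} = - \frac{1}{2} + \frac{1}{4} \left(-1\right) = - \frac{1}{2} - \frac{1}{4} = - \frac{3}{4}$)
$r = 10$ ($r = 8 + 2 = 10$)
$x{\left(N \right)} = 10 N^{2}$
$S{\left(v,U \right)} = 4 + 3 v + 5 U$ ($S{\left(v,U \right)} = 4 + \frac{6 v + 10 \cdot 1^{2} U}{2} = 4 + \frac{6 v + 10 \cdot 1 U}{2} = 4 + \frac{6 v + 10 U}{2} = 4 + \left(3 v + 5 U\right) = 4 + 3 v + 5 U$)
$S{\left(z{\left(1,2 \right)},-5 \right)} \left(-40\right) 45 = \left(4 + 3 \left(- \frac{3}{4}\right) + 5 \left(-5\right)\right) \left(-40\right) 45 = \left(4 - \frac{9}{4} - 25\right) \left(-40\right) 45 = \left(- \frac{93}{4}\right) \left(-40\right) 45 = 930 \cdot 45 = 41850$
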